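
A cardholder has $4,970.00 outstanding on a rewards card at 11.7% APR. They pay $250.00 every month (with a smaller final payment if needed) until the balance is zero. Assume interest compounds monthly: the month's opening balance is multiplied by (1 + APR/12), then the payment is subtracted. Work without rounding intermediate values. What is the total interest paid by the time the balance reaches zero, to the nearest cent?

$581.72

Monthly rate r = 11.7%/12 = 0.975% = 0.00975.
Payoff takes n = ⌈−ln(1 − rB₀/P)/ln(1+r)⌉ = ⌈22.206⌉ = 23 payments; the last is $51.72.
Total paid = 22·$250.00 + $51.72 = $5,551.72.
Total interest = total paid − principal = $5,551.72 − $4,970.00 = $581.72.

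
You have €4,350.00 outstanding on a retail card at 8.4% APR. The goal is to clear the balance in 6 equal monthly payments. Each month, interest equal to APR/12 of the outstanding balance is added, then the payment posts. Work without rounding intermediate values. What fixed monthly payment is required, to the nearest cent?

€742.87

Monthly rate r = 8.4%/12 = 0.7% = 0.007.
Level-payment amortization: P = B₀·r / (1 − (1+r)^(−n)) = 4350.00·0.007 / (1 − 1.007^(−6)).
Denominator 1 − (1+r)^(−6) = 0.0409899097.
P = 30.45 / 0.0409899097 ≈ 742.87.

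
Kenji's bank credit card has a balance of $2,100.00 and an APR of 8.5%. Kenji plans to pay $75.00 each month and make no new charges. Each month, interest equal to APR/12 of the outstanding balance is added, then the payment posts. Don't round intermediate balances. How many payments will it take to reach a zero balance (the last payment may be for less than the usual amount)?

Monthly rate r = 8.5%/12 = 0.708333% = 0.00708333.
Recurrence: B ← B·(1+r) − $75.00.
Month 1: interest $14.88; balance after payment $2,039.88.
Month 2: interest $14.45; balance after payment $1,979.32.
Closed form: n = −ln(1 − rB₀/P)/ln(1+r) = −ln(0.80167)/ln(1.00708) ≈ 31.319, so the balance reaches zero during payment 32.

32 payments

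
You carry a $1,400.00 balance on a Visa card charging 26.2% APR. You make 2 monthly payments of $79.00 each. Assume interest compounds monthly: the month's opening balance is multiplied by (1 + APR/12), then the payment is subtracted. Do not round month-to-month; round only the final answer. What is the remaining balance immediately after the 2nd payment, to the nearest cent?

$1,302.08

Monthly rate r = 26.2%/12 = 2.18333% = 0.0218333.
Each month: B ← B·(1+r) − $79.00.
Month 1: interest $30.57; balance after payment $1,351.57.
Month 2: interest $29.51; balance after payment $1,302.08.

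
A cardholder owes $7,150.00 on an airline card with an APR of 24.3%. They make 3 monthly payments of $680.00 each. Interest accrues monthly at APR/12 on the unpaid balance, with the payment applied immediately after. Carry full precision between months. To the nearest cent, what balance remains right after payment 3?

$5,511.63

Monthly rate r = 24.3%/12 = 2.025% = 0.02025.
Each month: B ← B·(1+r) − $680.00.
Month 1: interest $144.79; balance after payment $6,614.79.
Month 2: interest $133.95; balance after payment $6,068.74.
Month 3: interest $122.89; balance after payment $5,511.63.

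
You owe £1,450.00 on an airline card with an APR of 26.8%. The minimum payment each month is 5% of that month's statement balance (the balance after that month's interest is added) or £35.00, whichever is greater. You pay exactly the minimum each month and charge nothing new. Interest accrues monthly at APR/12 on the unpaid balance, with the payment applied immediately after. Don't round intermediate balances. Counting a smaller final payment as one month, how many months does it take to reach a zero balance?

Monthly rate r = 26.8%/12 = 2.23333% = 0.0223333.
While 5% of the post-interest balance exceeds £35.00, each month B ← (B·(1+r))·(1 − 0.05), i.e. B shrinks by the factor (1+r)·0.95 = 0.97122.
This holds for months 1–26. Entering month 27 the balance is £678.56; 5% of the post-interest balance is now below £35.00, so the flat £35.00 minimum applies from here.
From month 27 a fixed £35.00 at rate r clears £678.56 in 26 more payments. Total: 26 + 26 = 52 months.

52 months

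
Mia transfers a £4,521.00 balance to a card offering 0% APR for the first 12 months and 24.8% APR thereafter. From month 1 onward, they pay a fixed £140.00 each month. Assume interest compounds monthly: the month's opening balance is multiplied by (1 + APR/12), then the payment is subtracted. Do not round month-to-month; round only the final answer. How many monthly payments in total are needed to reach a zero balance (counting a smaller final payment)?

39 payments

Promo months 1–12 at r₀ = 0%/12 = 0; months 13+ at r₁ = 24.8%/12 = 0.0206667.
After month 12 (no interest yet): B = £4,521.00 − 12·£140.00 = £2,841.00.
Then at r₁ with £140.00/mo: n₂ = −ln(1 − r₁·B/P)/ln(1+r₁) ≈ 26.58 → 27 more payments.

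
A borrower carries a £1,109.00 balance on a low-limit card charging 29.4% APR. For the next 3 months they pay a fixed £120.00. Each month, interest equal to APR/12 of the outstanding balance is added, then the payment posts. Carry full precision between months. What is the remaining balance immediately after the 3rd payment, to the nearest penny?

Monthly rate r = 29.4%/12 = 2.45% = 0.0245.
Each month: B ← B·(1+r) − £120.00.
Month 1: interest £27.17; balance after payment £1,016.17.
Month 2: interest £24.90; balance after payment £921.07.
Month 3: interest £22.57; balance after payment £823.63.

£823.63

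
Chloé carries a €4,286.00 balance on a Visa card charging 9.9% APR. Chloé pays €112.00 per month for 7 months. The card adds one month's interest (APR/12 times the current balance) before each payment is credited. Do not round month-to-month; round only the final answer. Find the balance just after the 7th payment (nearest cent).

€3,736.05

Monthly rate r = 9.9%/12 = 0.825% = 0.00825.
Each month: B ← B·(1+r) − €112.00.
Month 1: interest €35.36; balance after payment €4,209.36.
Month 2: interest €34.73; balance after payment €4,132.09.
Month 3: interest €34.09; balance after payment €4,054.18.
Month 4: interest €33.45; balance after payment €3,975.62.
Month 5: interest €32.80; balance after payment €3,896.42.
Month 6: interest €32.15; balance after payment €3,816.57.
Month 7: interest €31.49; balance after payment €3,736.05.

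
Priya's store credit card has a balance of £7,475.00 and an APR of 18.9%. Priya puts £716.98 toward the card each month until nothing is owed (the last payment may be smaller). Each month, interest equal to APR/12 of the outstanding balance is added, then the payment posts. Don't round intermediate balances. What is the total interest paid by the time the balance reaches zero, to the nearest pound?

Monthly rate r = 18.9%/12 = 1.575% = 0.01575.
Payoff takes n = ⌈−ln(1 − rB₀/P)/ln(1+r)⌉ = ⌈11.478⌉ = 12 payments; the last is £344.18.
Total paid = 11·£716.98 + £344.18 = £8,230.96.
Total interest = total paid − principal = £8,230.96 − £7,475.00 = £755.96.

£756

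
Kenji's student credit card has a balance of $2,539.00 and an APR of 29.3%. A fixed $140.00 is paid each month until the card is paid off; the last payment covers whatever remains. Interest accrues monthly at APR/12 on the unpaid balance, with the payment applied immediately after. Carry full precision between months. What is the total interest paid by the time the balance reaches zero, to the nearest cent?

$855.53

Monthly rate r = 29.3%/12 = 2.44167% = 0.0244167.
Payoff takes n = ⌈−ln(1 − rB₀/P)/ln(1+r)⌉ = ⌈24.244⌉ = 25 payments; the last is $34.53.
Total paid = 24·$140.00 + $34.53 = $3,394.53.
Total interest = total paid − principal = $3,394.53 − $2,539.00 = $855.53.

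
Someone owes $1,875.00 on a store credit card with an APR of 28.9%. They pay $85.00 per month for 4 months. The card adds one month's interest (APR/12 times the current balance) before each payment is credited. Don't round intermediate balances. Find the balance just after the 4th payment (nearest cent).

$1,709.77

Monthly rate r = 28.9%/12 = 2.40833% = 0.0240833.
Each month: B ← B·(1+r) − $85.00.
Month 1: interest $45.16; balance after payment $1,835.16.
Month 2: interest $44.20; balance after payment $1,794.35.
Month 3: interest $43.21; balance after payment $1,752.57.
Month 4: interest $42.21; balance after payment $1,709.77.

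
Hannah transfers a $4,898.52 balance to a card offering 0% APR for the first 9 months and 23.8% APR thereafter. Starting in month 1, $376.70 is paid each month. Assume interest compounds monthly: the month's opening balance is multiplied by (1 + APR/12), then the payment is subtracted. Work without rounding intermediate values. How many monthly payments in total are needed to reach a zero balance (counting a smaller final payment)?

Promo months 1–9 at r₀ = 0%/12 = 0; months 10+ at r₁ = 23.8%/12 = 0.0198333.
After month 9 (no interest yet): B = $4,898.52 − 9·$376.70 = $1,508.22.
Then at r₁ with $376.70/mo: n₂ = −ln(1 − r₁·B/P)/ln(1+r₁) ≈ 4.21 → 5 more payments.

14 months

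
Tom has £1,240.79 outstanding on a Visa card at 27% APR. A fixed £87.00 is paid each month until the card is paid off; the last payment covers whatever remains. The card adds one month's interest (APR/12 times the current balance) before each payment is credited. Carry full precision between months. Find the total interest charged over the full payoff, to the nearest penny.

Monthly rate r = 27%/12 = 2.25% = 0.0225.
Payoff takes n = ⌈−ln(1 − rB₀/P)/ln(1+r)⌉ = ⌈17.392⌉ = 18 payments; the last is £34.32.
Total paid = 17·£87.00 + £34.32 = £1,513.32.
Total interest = total paid − principal = £1,513.32 − £1,240.79 = £272.53.

£272.53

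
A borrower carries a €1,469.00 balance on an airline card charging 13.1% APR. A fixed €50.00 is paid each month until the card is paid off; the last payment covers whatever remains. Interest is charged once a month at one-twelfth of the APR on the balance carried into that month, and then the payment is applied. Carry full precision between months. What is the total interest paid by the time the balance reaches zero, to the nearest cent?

Monthly rate r = 13.1%/12 = 1.09167% = 0.0109167.
Payoff takes n = ⌈−ln(1 − rB₀/P)/ln(1+r)⌉ = ⌈35.619⌉ = 36 payments; the last is €31.04.
Total paid = 35·€50.00 + €31.04 = €1,781.04.
Total interest = total paid − principal = €1,781.04 − €1,469.00 = €312.04.

€312.04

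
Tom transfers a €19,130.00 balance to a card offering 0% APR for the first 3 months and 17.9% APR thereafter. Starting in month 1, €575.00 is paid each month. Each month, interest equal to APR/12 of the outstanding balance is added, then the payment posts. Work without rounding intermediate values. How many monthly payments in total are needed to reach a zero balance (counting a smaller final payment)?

Promo months 1–3 at r₀ = 0%/12 = 0; months 4+ at r₁ = 17.9%/12 = 0.0149167.
After month 3 (no interest yet): B = €19,130.00 − 3·€575.00 = €17,405.00.
Then at r₁ with €575.00/mo: n₂ = −ln(1 − r₁·B/P)/ln(1+r₁) ≈ 40.56 → 41 more payments.

44 months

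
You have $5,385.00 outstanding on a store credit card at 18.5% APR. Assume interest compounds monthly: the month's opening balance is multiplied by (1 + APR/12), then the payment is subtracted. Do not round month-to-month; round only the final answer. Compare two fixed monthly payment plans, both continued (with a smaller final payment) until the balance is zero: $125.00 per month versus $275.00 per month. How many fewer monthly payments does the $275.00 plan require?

48 fewer payments

Monthly rate r = 18.5%/12 = 1.54167% = 0.0154167.
At $125.00/mo: n = ⌈−ln(1 − rB₀/P)/ln(1+r)⌉ = 72 payments (last $39.91); total interest = total paid − $5,385.00 = $3,529.91.
At $275.00/mo: 24 payments (last $135.26); total interest $1,075.26.
Payments saved = 72 − 24 = 48.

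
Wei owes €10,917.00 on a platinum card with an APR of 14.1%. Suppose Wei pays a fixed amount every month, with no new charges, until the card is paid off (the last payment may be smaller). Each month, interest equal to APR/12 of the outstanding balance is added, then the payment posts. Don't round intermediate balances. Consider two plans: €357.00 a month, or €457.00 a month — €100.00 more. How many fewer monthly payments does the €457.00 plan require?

10 fewer payments

Monthly rate r = 14.1%/12 = 1.175% = 0.01175.
At €357.00/mo: n = ⌈−ln(1 − rB₀/P)/ln(1+r)⌉ = 39 payments (last €40.46); total interest = total paid − €10,917.00 = €2,689.46.
At €457.00/mo: 29 payments (last €93.50); total interest €1,972.50.
Payments saved = 39 − 29 = 10.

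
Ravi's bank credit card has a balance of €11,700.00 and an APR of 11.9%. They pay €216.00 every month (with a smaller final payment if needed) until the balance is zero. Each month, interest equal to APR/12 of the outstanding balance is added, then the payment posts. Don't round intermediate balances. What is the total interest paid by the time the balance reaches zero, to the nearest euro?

Monthly rate r = 11.9%/12 = 0.991667% = 0.00991667.
Payoff takes n = ⌈−ln(1 − rB₀/P)/ln(1+r)⌉ = ⌈78.068⌉ = 79 payments; the last is €14.70.
Total paid = 78·€216.00 + €14.70 = €16,862.70.
Total interest = total paid − principal = €16,862.70 − €11,700.00 = €5,162.70.

€5,163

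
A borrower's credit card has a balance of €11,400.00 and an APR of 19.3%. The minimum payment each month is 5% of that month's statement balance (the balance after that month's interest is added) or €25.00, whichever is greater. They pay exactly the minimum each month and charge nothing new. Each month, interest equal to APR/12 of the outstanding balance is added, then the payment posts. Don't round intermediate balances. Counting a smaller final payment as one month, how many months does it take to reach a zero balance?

Monthly rate r = 19.3%/12 = 1.60833% = 0.0160833.
While 5% of the post-interest balance exceeds €25.00, each month B ← (B·(1+r))·(1 − 0.05), i.e. B shrinks by the factor (1+r)·0.95 = 0.96528.
This holds for months 1–89. Entering month 90 the balance is €490.93; 5% of the post-interest balance is now below €25.00, so the flat €25.00 minimum applies from here.
From month 90 a fixed €25.00 at rate r clears €490.93 in 24 more payments. Total: 89 + 24 = 113 months.

113 months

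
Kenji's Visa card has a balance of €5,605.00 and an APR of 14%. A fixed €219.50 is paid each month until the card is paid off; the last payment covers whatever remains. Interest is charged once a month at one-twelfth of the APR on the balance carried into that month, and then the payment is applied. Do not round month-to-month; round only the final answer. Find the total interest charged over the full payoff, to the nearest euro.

€1,089

Monthly rate r = 14%/12 = 1.16667% = 0.0116667.
Payoff takes n = ⌈−ln(1 − rB₀/P)/ln(1+r)⌉ = ⌈30.493⌉ = 31 payments; the last is €108.61.
Total paid = 30·€219.50 + €108.61 = €6,693.61.
Total interest = total paid − principal = €6,693.61 − €5,605.00 = €1,088.61.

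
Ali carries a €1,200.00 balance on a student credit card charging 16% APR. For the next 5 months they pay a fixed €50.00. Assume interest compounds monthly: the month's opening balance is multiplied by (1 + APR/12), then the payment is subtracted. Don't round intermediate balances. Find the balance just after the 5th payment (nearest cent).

€1,025.41

Monthly rate r = 16%/12 = 1.33333% = 0.0133333.
Each month: B ← B·(1+r) − €50.00.
Month 1: interest €16.00; balance after payment €1,166.00.
Month 2: interest €15.55; balance after payment €1,131.55.
Month 3: interest €15.09; balance after payment €1,096.63.
Month 4: interest €14.62; balance after payment €1,061.26.
Month 5: interest €14.15; balance after payment €1,025.41.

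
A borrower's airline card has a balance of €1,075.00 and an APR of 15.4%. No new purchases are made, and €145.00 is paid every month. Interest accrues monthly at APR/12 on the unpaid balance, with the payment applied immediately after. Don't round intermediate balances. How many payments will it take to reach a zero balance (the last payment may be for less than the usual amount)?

Monthly rate r = 15.4%/12 = 1.28333% = 0.0128333.
Recurrence: B ← B·(1+r) − €145.00.
Month 1: interest €13.80; balance after payment €943.80.
Month 2: interest €12.11; balance after payment €810.91.
Closed form: n = −ln(1 − rB₀/P)/ln(1+r) = −ln(0.90486)/ln(1.01283) ≈ 7.840, so the balance reaches zero during payment 8.

8 payments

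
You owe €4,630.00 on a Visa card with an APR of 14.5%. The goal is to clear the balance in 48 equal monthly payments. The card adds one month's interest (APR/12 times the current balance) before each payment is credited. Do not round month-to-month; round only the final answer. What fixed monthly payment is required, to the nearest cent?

€127.69

Monthly rate r = 14.5%/12 = 1.20833% = 0.0120833.
Level-payment amortization: P = B₀·r / (1 − (1+r)^(−n)) = 4630.00·0.0120833 / (1 − 1.01208^(−48)).
Denominator 1 − (1+r)^(−48) = 0.438151932.
P = 55.9458 / 0.438151932 ≈ 127.69.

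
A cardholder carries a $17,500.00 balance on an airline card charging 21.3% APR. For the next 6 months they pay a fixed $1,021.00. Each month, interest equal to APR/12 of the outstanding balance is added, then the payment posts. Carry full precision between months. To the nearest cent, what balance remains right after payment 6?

$13,044.08

Monthly rate r = 21.3%/12 = 1.775% = 0.01775.
Each month: B ← B·(1+r) − $1,021.00.
Month 1: interest $310.63; balance after payment $16,789.62.
Month 2: interest $298.02; balance after payment $16,066.64.
Month 3: interest $285.18; balance after payment $15,330.82.
Month 4: interest $272.12; balance after payment $14,581.95.
Month 5: interest $258.83; balance after payment $13,819.78.
Month 6: interest $245.30; balance after payment $13,044.08.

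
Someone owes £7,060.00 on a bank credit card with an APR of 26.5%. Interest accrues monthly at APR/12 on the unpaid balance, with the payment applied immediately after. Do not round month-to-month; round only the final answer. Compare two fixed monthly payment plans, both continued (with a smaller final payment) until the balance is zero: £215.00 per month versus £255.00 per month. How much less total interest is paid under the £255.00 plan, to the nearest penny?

£1,677.69

Monthly rate r = 26.5%/12 = 2.20833% = 0.0220833.
At £215.00/mo: n = ⌈−ln(1 − rB₀/P)/ln(1+r)⌉ = 60 payments (last £27.92); total interest = total paid − £7,060.00 = £5,652.92.
At £255.00/mo: 44 payments (last £70.23); total interest £3,975.23.
Interest saved = £5,652.92 − £3,975.23 = £1,677.69.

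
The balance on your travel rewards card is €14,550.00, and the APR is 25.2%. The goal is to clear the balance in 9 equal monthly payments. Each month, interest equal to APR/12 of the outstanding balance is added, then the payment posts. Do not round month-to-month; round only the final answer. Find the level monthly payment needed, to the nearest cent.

€1,791.12

Monthly rate r = 25.2%/12 = 2.1% = 0.021.
Level-payment amortization: P = B₀·r / (1 − (1+r)^(−n)) = 14550.00·0.021 / (1 − 1.021^(−9)).
Denominator 1 − (1+r)^(−9) = 0.170591807.
P = 305.55 / 0.170591807 ≈ 1791.12.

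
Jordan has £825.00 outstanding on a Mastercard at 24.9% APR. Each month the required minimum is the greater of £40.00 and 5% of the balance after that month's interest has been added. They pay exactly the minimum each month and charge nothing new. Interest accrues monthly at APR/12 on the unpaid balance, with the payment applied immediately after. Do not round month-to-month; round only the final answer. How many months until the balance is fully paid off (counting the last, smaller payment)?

28 months

Monthly rate r = 24.9%/12 = 2.075% = 0.02075.
While 5% of the post-interest balance exceeds £40.00, each month B ← (B·(1+r))·(1 − 0.05), i.e. B shrinks by the factor (1+r)·0.95 = 0.96971.
This holds for months 1–2. Entering month 3 the balance is £775.78; 5% of the post-interest balance is now below £40.00, so the flat £40.00 minimum applies from here.
From month 3 a fixed £40.00 at rate r clears £775.78 in 26 more payments. Total: 2 + 26 = 28 months.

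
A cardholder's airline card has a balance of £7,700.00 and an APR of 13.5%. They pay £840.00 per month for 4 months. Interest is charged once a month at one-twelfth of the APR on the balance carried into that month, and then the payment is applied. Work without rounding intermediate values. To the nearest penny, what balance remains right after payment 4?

£4,635.26

Monthly rate r = 13.5%/12 = 1.125% = 0.01125.
Each month: B ← B·(1+r) − £840.00.
Month 1: interest £86.62; balance after payment £6,946.62.
Month 2: interest £78.15; balance after payment £6,184.77.
Month 3: interest £69.58; balance after payment £5,414.35.
Month 4: interest £60.91; balance after payment £4,635.26.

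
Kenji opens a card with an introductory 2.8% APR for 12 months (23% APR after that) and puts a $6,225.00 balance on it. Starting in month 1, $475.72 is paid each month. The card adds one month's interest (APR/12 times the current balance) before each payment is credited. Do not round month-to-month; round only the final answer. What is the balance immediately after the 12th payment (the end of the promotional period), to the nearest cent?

Promo months 1–12 at r₀ = 2.8%/12 = 0.00233333; months 13+ at r₁ = 23%/12 = 0.0191667.
After month 12: iterate B ← B·(1+r₀) − $475.72 for 12 months → $619.08.

$619.08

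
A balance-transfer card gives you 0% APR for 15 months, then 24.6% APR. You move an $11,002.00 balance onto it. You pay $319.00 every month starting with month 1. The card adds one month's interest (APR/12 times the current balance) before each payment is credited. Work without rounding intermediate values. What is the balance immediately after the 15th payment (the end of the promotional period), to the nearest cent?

Promo months 1–15 at r₀ = 0%/12 = 0; months 16+ at r₁ = 24.6%/12 = 0.0205.
After month 15 (no interest yet): B = $11,002.00 − 15·$319.00 = $6,217.00.

$6,217.00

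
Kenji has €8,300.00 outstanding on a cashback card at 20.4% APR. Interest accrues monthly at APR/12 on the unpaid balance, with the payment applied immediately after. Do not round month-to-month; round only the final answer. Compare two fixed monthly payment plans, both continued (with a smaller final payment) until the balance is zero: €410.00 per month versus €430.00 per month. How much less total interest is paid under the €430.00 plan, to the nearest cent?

Monthly rate r = 20.4%/12 = 1.7% = 0.017.
At €410.00/mo: n = ⌈−ln(1 − rB₀/P)/ln(1+r)⌉ = 26 payments (last €9.56); total interest = total paid − €8,300.00 = €1,959.56.
At €430.00/mo: 24 payments (last €255.73); total interest €1,845.73.
Interest saved = €1,959.56 − €1,845.73 = €113.83.

€113.83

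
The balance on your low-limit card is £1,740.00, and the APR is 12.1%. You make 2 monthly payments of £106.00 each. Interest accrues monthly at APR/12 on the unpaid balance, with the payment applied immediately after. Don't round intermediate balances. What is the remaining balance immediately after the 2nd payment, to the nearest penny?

Monthly rate r = 12.1%/12 = 1.00833% = 0.0100833.
Each month: B ← B·(1+r) − £106.00.
Month 1: interest £17.54; balance after payment £1,651.55.
Month 2: interest £16.65; balance after payment £1,562.20.

£1,562.20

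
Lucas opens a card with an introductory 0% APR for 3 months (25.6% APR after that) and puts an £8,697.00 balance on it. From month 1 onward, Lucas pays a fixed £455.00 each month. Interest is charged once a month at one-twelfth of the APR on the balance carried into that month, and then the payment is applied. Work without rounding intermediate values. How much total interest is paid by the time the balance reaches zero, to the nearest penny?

Promo months 1–3 at r₀ = 0%/12 = 0; months 4+ at r₁ = 25.6%/12 = 0.0213333.
After month 3 (no interest yet): B = £8,697.00 − 3·£455.00 = £7,332.00.
Then at r₁ with £455.00/mo: n₂ = −ln(1 − r₁·B/P)/ln(1+r₁) ≈ 19.96 → 20 more payments.
Total paid = 22·£455.00 + £435.09 = £10,445.09; interest = £10,445.09 − £8,697.00 = £1,748.09.

£1,748.09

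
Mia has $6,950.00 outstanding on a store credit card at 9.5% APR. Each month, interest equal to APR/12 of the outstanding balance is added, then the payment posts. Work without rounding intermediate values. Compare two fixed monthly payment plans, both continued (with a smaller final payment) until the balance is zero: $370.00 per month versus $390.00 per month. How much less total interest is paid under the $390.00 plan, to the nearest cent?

$32.78

Monthly rate r = 9.5%/12 = 0.791667% = 0.00791667.
At $370.00/mo: n = ⌈−ln(1 − rB₀/P)/ln(1+r)⌉ = 21 payments (last $154.57); total interest = total paid − $6,950.00 = $604.57.
At $390.00/mo: 20 payments (last $111.79); total interest $571.79.
Interest saved = $604.57 − $571.79 = $32.78.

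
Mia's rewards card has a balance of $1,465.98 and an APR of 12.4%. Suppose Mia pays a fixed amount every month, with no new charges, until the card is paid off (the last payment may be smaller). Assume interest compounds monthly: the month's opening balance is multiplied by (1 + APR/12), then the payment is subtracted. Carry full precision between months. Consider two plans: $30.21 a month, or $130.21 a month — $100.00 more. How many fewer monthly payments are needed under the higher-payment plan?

55 fewer payments

Monthly rate r = 12.4%/12 = 1.03333% = 0.0103333.
At $30.21/mo: n = ⌈−ln(1 − rB₀/P)/ln(1+r)⌉ = 68 payments (last $21.33); total interest = total paid − $1,465.98 = $579.42.
At $130.21/mo: 13 payments (last $4.04); total interest $100.58.
Payments saved = 68 − 13 = 55.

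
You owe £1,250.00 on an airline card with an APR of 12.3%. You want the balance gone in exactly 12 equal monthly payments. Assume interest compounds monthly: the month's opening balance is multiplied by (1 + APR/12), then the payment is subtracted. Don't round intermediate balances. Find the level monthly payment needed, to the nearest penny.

Monthly rate r = 12.3%/12 = 1.025% = 0.01025.
Level-payment amortization: P = B₀·r / (1 − (1+r)^(−n)) = 1250.00·0.01025 / (1 − 1.01025^(−12)).
Denominator 1 − (1+r)^(−12) = 0.115182526.
P = 12.8125 / 0.115182526 ≈ 111.24.

£111.24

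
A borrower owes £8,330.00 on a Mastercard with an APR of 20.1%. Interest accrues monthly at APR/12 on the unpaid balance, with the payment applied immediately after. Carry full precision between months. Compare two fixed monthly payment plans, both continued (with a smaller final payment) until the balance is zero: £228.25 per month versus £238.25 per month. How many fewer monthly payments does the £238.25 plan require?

Monthly rate r = 20.1%/12 = 1.675% = 0.01675.
At £228.25/mo: n = ⌈−ln(1 − rB₀/P)/ln(1+r)⌉ = 57 payments (last £202.14); total interest = total paid − £8,330.00 = £4,654.14.
At £238.25/mo: 54 payments (last £8.83); total interest £4,306.08.
Payments saved = 57 − 54 = 3.

3 fewer payments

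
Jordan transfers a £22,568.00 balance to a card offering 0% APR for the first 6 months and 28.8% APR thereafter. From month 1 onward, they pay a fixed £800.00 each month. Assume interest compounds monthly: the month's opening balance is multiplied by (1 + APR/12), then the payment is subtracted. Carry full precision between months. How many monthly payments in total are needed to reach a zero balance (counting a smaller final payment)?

39 payments

Promo months 1–6 at r₀ = 0%/12 = 0; months 7+ at r₁ = 28.8%/12 = 0.024.
After month 6 (no interest yet): B = £22,568.00 − 6·£800.00 = £17,768.00.
Then at r₁ with £800.00/mo: n₂ = −ln(1 − r₁·B/P)/ln(1+r₁) ≈ 32.11 → 33 more payments.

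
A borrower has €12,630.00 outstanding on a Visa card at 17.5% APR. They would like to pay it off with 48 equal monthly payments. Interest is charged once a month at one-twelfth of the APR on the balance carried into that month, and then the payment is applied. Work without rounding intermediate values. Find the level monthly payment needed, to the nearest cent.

Monthly rate r = 17.5%/12 = 1.45833% = 0.0145833.
Level-payment amortization: P = B₀·r / (1 − (1+r)^(−n)) = 12630.00·0.0145833 / (1 − 1.01458^(−48)).
Denominator 1 − (1+r)^(−48) = 0.500898063.
P = 184.188 / 0.500898063 ≈ 367.71.

€367.71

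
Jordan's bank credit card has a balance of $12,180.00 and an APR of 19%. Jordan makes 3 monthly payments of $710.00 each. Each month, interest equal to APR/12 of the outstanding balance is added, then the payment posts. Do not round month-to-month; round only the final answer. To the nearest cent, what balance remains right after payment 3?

$10,603.86

Monthly rate r = 19%/12 = 1.58333% = 0.0158333.
Each month: B ← B·(1+r) − $710.00.
Month 1: interest $192.85; balance after payment $11,662.85.
Month 2: interest $184.66; balance after payment $11,137.51.
Month 3: interest $176.34; balance after payment $10,603.86.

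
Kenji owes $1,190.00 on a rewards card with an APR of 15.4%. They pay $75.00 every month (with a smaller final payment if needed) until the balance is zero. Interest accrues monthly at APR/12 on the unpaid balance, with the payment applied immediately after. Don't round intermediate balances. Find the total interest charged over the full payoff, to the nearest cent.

$149.19

Monthly rate r = 15.4%/12 = 1.28333% = 0.0128333.
Payoff takes n = ⌈−ln(1 − rB₀/P)/ln(1+r)⌉ = ⌈17.855⌉ = 18 payments; the last is $64.19.
Total paid = 17·$75.00 + $64.19 = $1,339.19.
Total interest = total paid − principal = $1,339.19 − $1,190.00 = $149.19.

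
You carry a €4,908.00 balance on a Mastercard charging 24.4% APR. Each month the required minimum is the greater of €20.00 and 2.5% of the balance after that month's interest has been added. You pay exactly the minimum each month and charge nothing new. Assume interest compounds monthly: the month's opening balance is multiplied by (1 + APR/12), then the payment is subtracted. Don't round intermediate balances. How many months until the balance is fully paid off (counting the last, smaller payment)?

433 months

Monthly rate r = 24.4%/12 = 2.03333% = 0.0203333.
While 2.5% of the post-interest balance exceeds €20.00, each month B ← (B·(1+r))·(1 − 0.025), i.e. B shrinks by the factor (1+r)·0.975 = 0.99482.
This holds for months 1–354. Entering month 355 the balance is €782.05; 2.5% of the post-interest balance is now below €20.00, so the flat €20.00 minimum applies from here.
From month 355 a fixed €20.00 at rate r clears €782.05 in 79 more payments. Total: 354 + 79 = 433 months.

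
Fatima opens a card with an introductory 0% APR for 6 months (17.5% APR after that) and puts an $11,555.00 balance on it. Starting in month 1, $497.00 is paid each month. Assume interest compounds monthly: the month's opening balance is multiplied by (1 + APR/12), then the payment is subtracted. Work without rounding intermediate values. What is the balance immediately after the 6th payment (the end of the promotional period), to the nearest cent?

$8,573.00

Promo months 1–6 at r₀ = 0%/12 = 0; months 7+ at r₁ = 17.5%/12 = 0.0145833.
After month 6 (no interest yet): B = $11,555.00 − 6·$497.00 = $8,573.00.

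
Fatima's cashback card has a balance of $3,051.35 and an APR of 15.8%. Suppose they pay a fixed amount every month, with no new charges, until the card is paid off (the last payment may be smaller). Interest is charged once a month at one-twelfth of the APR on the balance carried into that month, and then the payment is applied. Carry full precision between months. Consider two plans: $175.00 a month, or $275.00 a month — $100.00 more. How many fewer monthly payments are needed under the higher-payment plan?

7 fewer payments

Monthly rate r = 15.8%/12 = 1.31667% = 0.0131667.
At $175.00/mo: n = ⌈−ln(1 − rB₀/P)/ln(1+r)⌉ = 20 payments (last $164.39); total interest = total paid − $3,051.35 = $438.04.
At $275.00/mo: 13 payments (last $20.44); total interest $269.09.
Payments saved = 20 − 13 = 7.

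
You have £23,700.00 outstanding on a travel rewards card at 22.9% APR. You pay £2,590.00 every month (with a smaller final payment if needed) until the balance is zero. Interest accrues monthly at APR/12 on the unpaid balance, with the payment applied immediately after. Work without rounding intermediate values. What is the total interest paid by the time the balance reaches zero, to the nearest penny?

£2,597.82

Monthly rate r = 22.9%/12 = 1.90833% = 0.0190833.
Payoff takes n = ⌈−ln(1 − rB₀/P)/ln(1+r)⌉ = ⌈10.152⌉ = 11 payments; the last is £397.82.
Total paid = 10·£2,590.00 + £397.82 = £26,297.82.
Total interest = total paid − principal = £26,297.82 − £23,700.00 = £2,597.82.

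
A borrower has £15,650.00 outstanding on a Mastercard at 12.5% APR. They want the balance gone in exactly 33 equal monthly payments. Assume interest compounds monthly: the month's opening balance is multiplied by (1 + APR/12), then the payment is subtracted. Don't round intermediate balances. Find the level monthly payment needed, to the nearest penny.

£562.86

Monthly rate r = 12.5%/12 = 1.04167% = 0.0104167.
Level-payment amortization: P = B₀·r / (1 − (1+r)^(−n)) = 15650.00·0.0104167 / (1 − 1.01042^(−33)).
Denominator 1 − (1+r)^(−33) = 0.289631885.
P = 163.021 / 0.289631885 ≈ 562.86.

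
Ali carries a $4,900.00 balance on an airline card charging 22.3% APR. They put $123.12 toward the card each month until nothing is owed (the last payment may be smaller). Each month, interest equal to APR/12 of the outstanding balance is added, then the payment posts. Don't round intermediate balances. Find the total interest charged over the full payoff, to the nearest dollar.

Monthly rate r = 22.3%/12 = 1.85833% = 0.0185833.
Payoff takes n = ⌈−ln(1 − rB₀/P)/ln(1+r)⌉ = ⌈73.074⌉ = 74 payments; the last is $9.21.
Total paid = 73·$123.12 + $9.21 = $8,996.97.
Total interest = total paid − principal = $8,996.97 − $4,900.00 = $4,096.97.

$4,097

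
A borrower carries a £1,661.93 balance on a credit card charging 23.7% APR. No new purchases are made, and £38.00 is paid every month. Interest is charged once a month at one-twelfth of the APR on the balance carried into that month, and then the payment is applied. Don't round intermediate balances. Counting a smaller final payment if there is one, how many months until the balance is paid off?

102 months

Monthly rate r = 23.7%/12 = 1.975% = 0.01975.
Recurrence: B ← B·(1+r) − £38.00.
Month 1: interest £32.82; balance after payment £1,656.75.
Month 2: interest £32.72; balance after payment £1,651.47.
Closed form: n = −ln(1 − rB₀/P)/ln(1+r) = −ln(0.13623)/ln(1.01975) ≈ 101.924, so the balance reaches zero during payment 102.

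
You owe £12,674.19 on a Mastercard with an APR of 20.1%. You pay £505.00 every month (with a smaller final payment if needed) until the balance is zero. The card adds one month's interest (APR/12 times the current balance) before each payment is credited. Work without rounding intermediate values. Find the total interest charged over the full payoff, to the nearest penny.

Monthly rate r = 20.1%/12 = 1.675% = 0.01675.
Payoff takes n = ⌈−ln(1 − rB₀/P)/ln(1+r)⌉ = ⌈32.832⌉ = 33 payments; the last is £420.87.
Total paid = 32·£505.00 + £420.87 = £16,580.87.
Total interest = total paid − principal = £16,580.87 − £12,674.19 = £3,906.68.

£3,906.68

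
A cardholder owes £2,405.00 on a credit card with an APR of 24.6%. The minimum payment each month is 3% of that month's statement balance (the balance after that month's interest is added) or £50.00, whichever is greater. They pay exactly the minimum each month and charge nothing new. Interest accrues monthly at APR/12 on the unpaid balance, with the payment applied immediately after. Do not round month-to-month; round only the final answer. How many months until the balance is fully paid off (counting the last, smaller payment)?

Monthly rate r = 24.6%/12 = 2.05% = 0.0205.
While 3% of the post-interest balance exceeds £50.00, each month B ← (B·(1+r))·(1 − 0.03), i.e. B shrinks by the factor (1+r)·0.97 = 0.98988.
This holds for months 1–39. Entering month 40 the balance is £1,617.78; 3% of the post-interest balance is now below £50.00, so the flat £50.00 minimum applies from here.
From month 40 a fixed £50.00 at rate r clears £1,617.78 in 54 more payments. Total: 39 + 54 = 93 months.

93 months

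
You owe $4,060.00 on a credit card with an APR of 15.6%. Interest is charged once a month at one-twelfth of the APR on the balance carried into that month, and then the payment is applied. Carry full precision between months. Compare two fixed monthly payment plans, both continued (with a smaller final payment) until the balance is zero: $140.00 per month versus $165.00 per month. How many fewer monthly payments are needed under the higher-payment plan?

7 fewer payments

Monthly rate r = 15.6%/12 = 1.3% = 0.013.
At $140.00/mo: n = ⌈−ln(1 − rB₀/P)/ln(1+r)⌉ = 37 payments (last $89.36); total interest = total paid − $4,060.00 = $1,069.36.
At $165.00/mo: 30 payments (last $139.56); total interest $864.56.
Payments saved = 37 − 30 = 7.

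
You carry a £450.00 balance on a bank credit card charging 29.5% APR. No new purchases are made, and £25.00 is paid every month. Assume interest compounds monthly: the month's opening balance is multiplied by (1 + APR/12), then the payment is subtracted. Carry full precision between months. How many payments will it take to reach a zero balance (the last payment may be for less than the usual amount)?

25 payments

Monthly rate r = 29.5%/12 = 2.45833% = 0.0245833.
Recurrence: B ← B·(1+r) − £25.00.
Month 1: interest £11.06; balance after payment £436.06.
Month 2: interest £10.72; balance after payment £421.78.
Closed form: n = −ln(1 − rB₀/P)/ln(1+r) = −ln(0.5575)/ln(1.02458) ≈ 24.059, so the balance reaches zero during payment 25.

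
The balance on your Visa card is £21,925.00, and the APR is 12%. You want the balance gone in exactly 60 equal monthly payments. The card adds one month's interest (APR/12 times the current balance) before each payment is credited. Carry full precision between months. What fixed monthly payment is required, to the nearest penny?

£487.71

Monthly rate r = 12%/12 = 1% = 0.01.
Level-payment amortization: P = B₀·r / (1 − (1+r)^(−n)) = 21925.00·0.01 / (1 − 1.01^(−60)).
Denominator 1 − (1+r)^(−60) = 0.449550384.
P = 219.25 / 0.449550384 ≈ 487.71.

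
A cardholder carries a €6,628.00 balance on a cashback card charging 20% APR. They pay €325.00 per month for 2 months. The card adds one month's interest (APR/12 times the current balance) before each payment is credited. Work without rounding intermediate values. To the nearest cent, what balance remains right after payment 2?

€6,195.36

Monthly rate r = 20%/12 = 1.66667% = 0.0166667.
Each month: B ← B·(1+r) − €325.00.
Month 1: interest €110.47; balance after payment €6,413.47.
Month 2: interest €106.89; balance after payment €6,195.36.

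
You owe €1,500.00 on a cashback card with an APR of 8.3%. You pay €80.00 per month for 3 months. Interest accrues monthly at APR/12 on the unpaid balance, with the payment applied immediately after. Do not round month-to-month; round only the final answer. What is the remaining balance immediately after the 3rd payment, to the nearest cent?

€1,289.68

Monthly rate r = 8.3%/12 = 0.691667% = 0.00691667.
Each month: B ← B·(1+r) − €80.00.
Month 1: interest €10.38; balance after payment €1,430.38.
Month 2: interest €9.89; balance after payment €1,360.27.
Month 3: interest €9.41; balance after payment €1,289.68.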